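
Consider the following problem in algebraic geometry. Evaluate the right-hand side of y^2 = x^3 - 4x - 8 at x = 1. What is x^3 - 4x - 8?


Compute x^3 - 4x - 8 at x = 1:
x^3 = 1^3 = 1
(-4)*x = (-4)*1 = -4
Sum: 1 - 4 - 8 = -11

-11


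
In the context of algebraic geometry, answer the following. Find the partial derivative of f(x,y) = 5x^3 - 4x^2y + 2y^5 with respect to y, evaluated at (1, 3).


df/dy = (-4)*x^2 + 5*2*y^4
At (1,3): (-4)*1^2 + 5*2*3^4
= -4 + 810
= 806

806


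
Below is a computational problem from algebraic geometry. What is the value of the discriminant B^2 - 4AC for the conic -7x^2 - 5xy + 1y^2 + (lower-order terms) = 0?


The discriminant of a conic Ax^2 + Bxy + Cy^2 + ... = 0 is B^2 - 4AC.
B^2 = (-5)^2 = 25
4AC = 4*(-7)*1 = -28
Discriminant = 25 + 28 = 53

53


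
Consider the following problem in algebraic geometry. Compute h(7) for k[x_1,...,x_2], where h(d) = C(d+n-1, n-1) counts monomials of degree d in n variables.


The Hilbert function for the polynomial ring in 2 variables is:
h(d) = C(d+n-1, n-1)
h(7) = C(7+2-1, 2-1) = C(8, 1)
= 8! / (1! * 7!)
= 8

8


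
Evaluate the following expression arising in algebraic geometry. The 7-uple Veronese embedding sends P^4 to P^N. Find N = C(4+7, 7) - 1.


The Veronese embedding v_d: P^n -> P^N maps each point to all
degree-d monomials in n+1 homogeneous coordinates.
N = C(n+d, d) - 1
N = C(4+7, 7) - 1
N = C(11, 7) - 1
C(11, 7) = 330
N = 330 - 1 = 329

329


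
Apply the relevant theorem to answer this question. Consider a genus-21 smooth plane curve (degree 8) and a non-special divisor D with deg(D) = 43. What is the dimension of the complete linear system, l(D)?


First, compute the genus of a smooth plane curve of degree 8:
g = (d-1)(d-2)/2 = (8-1)(8-2)/2 = 21
For a non-special divisor D (i.e., h^1(D) = 0), Riemann-Roch gives:
l(D) = deg(D) - g + 1
Since deg(D) = 43 >= 2g - 1 = 41, D is non-special.
l(D) = 43 - 21 + 1 = 23

23


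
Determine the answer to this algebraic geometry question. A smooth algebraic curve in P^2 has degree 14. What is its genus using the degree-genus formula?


Using the genus formula for smooth plane curves:
g = (d-1)(d-2)/2
g = (14-1)(14-2)/2
g = 13*12/2
g = 156/2 = 78

78


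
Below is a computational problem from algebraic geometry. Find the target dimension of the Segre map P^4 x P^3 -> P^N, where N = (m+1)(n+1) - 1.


The Segre embedding maps P^m x P^n into P^N via
all products of coordinates from each factor.
N = (m+1)(n+1) - 1
N = (4+1)(3+1) - 1
N = 5*4 - 1
N = 20 - 1 = 19

19


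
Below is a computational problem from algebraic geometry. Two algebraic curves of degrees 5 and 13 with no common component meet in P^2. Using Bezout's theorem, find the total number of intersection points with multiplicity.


Bezout's theorem states the intersection count equals the product of degrees.
Intersection count = 5 * 13 = 65

65


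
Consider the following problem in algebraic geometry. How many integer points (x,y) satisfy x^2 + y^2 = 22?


Systematically check integer values of x where x^2 <= 22.
For each valid x, check if 22 - x^2 is a perfect square.
Total integer solutions found: 0

0


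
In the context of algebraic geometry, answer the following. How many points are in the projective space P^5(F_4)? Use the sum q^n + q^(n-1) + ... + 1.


P^5(F_4) has (q^(n+1) - 1)/(q - 1) points.
= 4^5 + 4^4 + 4^3 + 4^2 + 4^1 + 4^0
= 1024 + 256 + 64 + 16 + 4 + 1
= 1365

1365


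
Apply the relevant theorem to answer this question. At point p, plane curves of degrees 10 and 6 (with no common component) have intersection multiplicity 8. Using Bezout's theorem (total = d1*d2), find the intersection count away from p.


By Bezout's theorem, the total intersection number is d1 * d2.
Total = 10 * 6 = 60
Intersection multiplicity at p = 8
Remaining intersections = 60 - 8 = 52

52


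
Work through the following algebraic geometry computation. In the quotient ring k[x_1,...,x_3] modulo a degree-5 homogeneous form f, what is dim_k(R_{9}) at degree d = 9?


For R = k[x_1,...,x_n]/(f) with f homogeneous of degree e:
The Hilbert series is (1 - t^e)/(1 - t)^n.
So h(d) = C(d+n-1, n-1) - C(d-e+n-1, n-1) for d >= e.
With n=3, e=5, d=9:
C(9+3-1, 3-1) = C(11, 2) = 55
C(9-5+3-1, 3-1) = C(6, 2) = 15
h(9) = 55 - 15 = 40

40


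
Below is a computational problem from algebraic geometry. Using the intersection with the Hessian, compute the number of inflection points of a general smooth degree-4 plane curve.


For a general smooth plane curve C of degree d, the inflection points are
the intersection of C with its Hessian curve, which has degree 3(d-2).
By Bezout, the total intersection number is d * 3(d-2) = 4 * 6 = 24.
For a general curve every flex is ordinary, so each contributes
multiplicity 1 to C·Hess(C), and the number of distinct inflection
points is 3d(d-2).
Inflection points = 3*4*(4-2) = 3*4*2 = 24

24


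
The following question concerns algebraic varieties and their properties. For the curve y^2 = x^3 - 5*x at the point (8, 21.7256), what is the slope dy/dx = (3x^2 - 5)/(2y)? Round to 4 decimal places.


Using implicit differentiation of y^2 = x^3 - 5*x:
2y * dy/dx = 3x^2 - 5
dy/dx = (3x^2 - 5)/(2y)
Numerator: 3*8^2 - 5 = 187
Denominator: 2*21.7256 = 43.4512
dy/dx = 187/43.4512 = 4.3037

4.3037


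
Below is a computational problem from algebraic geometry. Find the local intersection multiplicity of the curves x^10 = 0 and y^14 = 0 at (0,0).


The intersection multiplicity of V(x^a) and V(y^b) at the origin is:
I(O; V(x^10), V(y^14)) = dim_k(k[x,y]/(x^10, y^14))
A basis for k[x,y]/(x^10, y^14) is the set of monomials x^i * y^j
where 0 <= i < 10 and 0 <= j < 14.
The number of such monomials is 10 * 14 = 140

140


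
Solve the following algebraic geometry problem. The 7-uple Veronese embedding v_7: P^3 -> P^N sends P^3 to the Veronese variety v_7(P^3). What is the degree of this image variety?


The Veronese variety v_7(P^3) has degree d^r.
d^r = 7^3 = 343

343


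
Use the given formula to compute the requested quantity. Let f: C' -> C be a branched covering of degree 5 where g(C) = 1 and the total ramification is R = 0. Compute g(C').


Riemann-Hurwitz formula: 2g' - 2 = d(2g - 2) + R
Given: d = 5, g = 1, R = 0
2g' - 2 = 5*(2*1 - 2) + 0
2g' - 2 = 5*0 + 0
2g' - 2 = 0 + 0 = 0
2g' = 2
g' = 1

1


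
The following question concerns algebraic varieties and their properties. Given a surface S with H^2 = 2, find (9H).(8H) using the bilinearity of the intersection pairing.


Using bilinearity of the intersection pairing on a surface S:
(aH).(bH) = ab * (H.H)
We have H^2 = 2.
D.E = (9H).(8H) = 9*8*2
= 72*2
= 144

144


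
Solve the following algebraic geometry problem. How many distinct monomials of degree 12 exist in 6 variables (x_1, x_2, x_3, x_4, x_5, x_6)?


The number of degree-12 monomials in 6 variables is C(d+n-1, n-1).
= C(12+6-1, 6-1) = C(17, 5)
= 6188

6188


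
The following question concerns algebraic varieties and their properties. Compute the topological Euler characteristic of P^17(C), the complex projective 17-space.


The complex projective space P^17 has one cell in each even real dimension 0, 2, ..., 34.
The cohomology groups are H^{2k}(P^17) = Z for k = 0,...,17, and 0 otherwise.
Euler characteristic = sum of Betti numbers = 1 per even-dimensional cohomology group.
chi(P^17) = 17 + 1 = 18

18


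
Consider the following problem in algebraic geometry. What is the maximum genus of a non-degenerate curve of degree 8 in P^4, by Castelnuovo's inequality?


Castelnuovo's bound: write d - 1 = m(r-1) + epsilon with 0 <= epsilon < r-1.
d - 1 = 8 - 1 = 7
r - 1 = 4 - 1 = 3
7 = 2*3 + 1, so m = 2, epsilon = 1
pi(d, r) = m(m-1)(r-1)/2 + m*epsilon
= 2*1*3/2 + 2*1
= 6/2 + 2
= 3 + 2 = 5

5


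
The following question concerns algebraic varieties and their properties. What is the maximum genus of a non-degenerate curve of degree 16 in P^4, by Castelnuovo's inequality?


Castelnuovo's bound: write d - 1 = m(r-1) + epsilon with 0 <= epsilon < r-1.
d - 1 = 16 - 1 = 15
r - 1 = 4 - 1 = 3
15 = 5*3 + 0, so m = 5, epsilon = 0
pi(d, r) = m(m-1)(r-1)/2 + m*epsilon
= 5*4*3/2 + 5*0
= 60/2 + 0
= 30 + 0 = 30

30


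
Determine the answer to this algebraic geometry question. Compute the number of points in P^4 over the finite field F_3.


P^4(F_3) has (q^(n+1) - 1)/(q - 1) points.
= 3^4 + 3^3 + 3^2 + 3^1 + 3^0
= 81 + 27 + 9 + 3 + 1
= 121

121


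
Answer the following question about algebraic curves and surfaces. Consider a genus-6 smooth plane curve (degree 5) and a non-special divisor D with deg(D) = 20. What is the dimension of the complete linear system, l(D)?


First, compute the genus of a smooth plane curve of degree 5:
g = (d-1)(d-2)/2 = (5-1)(5-2)/2 = 6
For a non-special divisor D (i.e., h^1(D) = 0), Riemann-Roch gives:
l(D) = deg(D) - g + 1
Since deg(D) = 20 >= 2g - 1 = 11, D is non-special.
l(D) = 20 - 6 + 1 = 15

15


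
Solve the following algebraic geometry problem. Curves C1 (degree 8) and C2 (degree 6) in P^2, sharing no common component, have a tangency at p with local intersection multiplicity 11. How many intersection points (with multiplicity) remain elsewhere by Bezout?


By Bezout's theorem, the total intersection number is d1 * d2.
Total = 8 * 6 = 48
Intersection multiplicity at p = 11
Remaining intersections = 48 - 11 = 37

37


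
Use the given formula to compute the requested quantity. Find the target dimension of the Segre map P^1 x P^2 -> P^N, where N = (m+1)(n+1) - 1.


The Segre embedding maps P^m x P^n into P^N via
all products of coordinates from each factor.
N = (m+1)(n+1) - 1
N = (1+1)(2+1) - 1
N = 2*3 - 1
N = 6 - 1 = 5

5


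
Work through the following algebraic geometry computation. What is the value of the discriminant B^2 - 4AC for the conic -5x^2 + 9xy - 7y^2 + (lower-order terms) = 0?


The discriminant of a conic Ax^2 + Bxy + Cy^2 + ... = 0 is B^2 - 4AC.
B^2 = 9^2 = 81
4AC = 4*(-5)*(-7) = 140
Discriminant = 81 - 140 = -59

-59


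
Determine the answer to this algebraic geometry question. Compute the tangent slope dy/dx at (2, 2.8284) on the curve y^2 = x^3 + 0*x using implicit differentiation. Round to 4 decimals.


Using implicit differentiation of y^2 = x^3 + 0*x:
2y * dy/dx = 3x^2 + 0
dy/dx = (3x^2 + 0)/(2y)
Numerator: 3*2^2 + 0 = 12
Denominator: 2*2.8284 = 5.6568
dy/dx = 12/5.6568 = 2.1213

2.1213


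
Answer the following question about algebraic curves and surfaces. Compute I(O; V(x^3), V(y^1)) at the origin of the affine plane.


The intersection multiplicity of V(x^a) and V(y^b) at the origin is:
I(O; V(x^3), V(y^1)) = dim_k(k[x,y]/(x^3, y^1))
A basis for k[x,y]/(x^3, y^1) is the set of monomials x^i * y^j
where 0 <= i < 3 and 0 <= j < 1.
The number of such monomials is 3 * 1 = 3

3


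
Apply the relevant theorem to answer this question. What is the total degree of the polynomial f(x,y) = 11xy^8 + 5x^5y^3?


Examine each term for its total degree (sum of exponents).
  Term '11xy^8' has total degree 1+8 = 9.
  Term '5x^5y^3' has total degree 5+3 = 8.
The maximum total degree among all terms is 9.

9


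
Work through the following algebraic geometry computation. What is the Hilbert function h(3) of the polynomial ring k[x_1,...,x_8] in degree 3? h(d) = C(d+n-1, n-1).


The Hilbert function for the polynomial ring in 8 variables is:
h(d) = C(d+n-1, n-1)
h(3) = C(3+8-1, 8-1) = C(10, 7)
= 10! / (7! * 3!)
= 120

120


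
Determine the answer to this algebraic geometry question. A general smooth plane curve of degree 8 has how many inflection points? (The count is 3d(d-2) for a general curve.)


For a general smooth plane curve C of degree d, the inflection points are
the intersection of C with its Hessian curve, which has degree 3(d-2).
By Bezout, the total intersection number is d * 3(d-2) = 8 * 18 = 144.
For a general curve every flex is ordinary, so each contributes
multiplicity 1 to C·Hess(C), and the number of distinct inflection
points is 3d(d-2).
Inflection points = 3*8*(8-2) = 3*8*6 = 144

144


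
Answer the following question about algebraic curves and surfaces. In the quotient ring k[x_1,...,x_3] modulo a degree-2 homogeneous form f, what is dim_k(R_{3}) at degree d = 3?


For R = k[x_1,...,x_n]/(f) with f homogeneous of degree e:
The Hilbert series is (1 - t^e)/(1 - t)^n.
So h(d) = C(d+n-1, n-1) - C(d-e+n-1, n-1) for d >= e.
With n=3, e=2, d=3:
C(3+3-1, 3-1) = C(5, 2) = 10
C(3-2+3-1, 3-1) = C(3, 2) = 3
h(3) = 10 - 3 = 7

7


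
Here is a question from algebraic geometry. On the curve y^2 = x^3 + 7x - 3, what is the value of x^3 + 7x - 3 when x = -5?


Compute x^3 + 7x - 3 at x = -5:
x^3 = (-5)^3 = -125
7*x = 7*(-5) = -35
Sum: -125 - 35 - 3 = -163

-163


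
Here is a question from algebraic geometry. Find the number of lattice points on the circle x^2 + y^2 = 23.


Systematically check integer values of x where x^2 <= 23.
For each valid x, check if 23 - x^2 is a perfect square.
Total integer solutions found: 0

0


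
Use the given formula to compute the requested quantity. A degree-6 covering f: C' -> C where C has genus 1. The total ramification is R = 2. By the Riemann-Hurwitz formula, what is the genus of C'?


Riemann-Hurwitz formula: 2g' - 2 = d(2g - 2) + R
Given: d = 6, g = 1, R = 2
2g' - 2 = 6*(2*1 - 2) + 2
2g' - 2 = 6*0 + 2
2g' - 2 = 0 + 2 = 2
2g' = 4
g' = 2

2


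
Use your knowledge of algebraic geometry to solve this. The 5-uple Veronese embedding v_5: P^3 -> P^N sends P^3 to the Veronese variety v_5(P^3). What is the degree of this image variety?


The Veronese variety v_5(P^3) has degree d^r.
d^r = 5^3 = 125

125


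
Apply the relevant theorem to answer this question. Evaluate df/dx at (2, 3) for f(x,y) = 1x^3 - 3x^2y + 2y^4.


df/dx = 3*1*x^2 + 2*(-3)*x^1*y
At (2,3): 3*1*2^2 + 2*(-3)*2^1*3
= 12 - 36
= -24

-24


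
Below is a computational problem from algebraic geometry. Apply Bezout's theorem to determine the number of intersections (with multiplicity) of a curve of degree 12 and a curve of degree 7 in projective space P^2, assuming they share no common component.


Bezout's theorem states the intersection count equals the product of degrees.
Intersection count = 12 * 7 = 84

84


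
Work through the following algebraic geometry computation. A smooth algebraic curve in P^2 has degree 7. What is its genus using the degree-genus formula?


Using the genus formula for smooth plane curves:
g = (d-1)(d-2)/2
g = (7-1)(7-2)/2
g = 6*5/2
g = 30/2 = 15

15


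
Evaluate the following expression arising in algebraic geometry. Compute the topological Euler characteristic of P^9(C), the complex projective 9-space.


The complex projective space P^9 has one cell in each even real dimension 0, 2, ..., 18.
The cohomology groups are H^{2k}(P^9) = Z for k = 0,...,9, and 0 otherwise.
Euler characteristic = sum of Betti numbers = 1 per even-dimensional cohomology group.
chi(P^9) = 9 + 1 = 10

10


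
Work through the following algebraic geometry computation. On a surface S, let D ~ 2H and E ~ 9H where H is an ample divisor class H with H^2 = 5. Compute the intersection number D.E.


Using bilinearity of the intersection pairing on a surface S:
(aH).(bH) = ab * (H.H)
We have H^2 = 5.
D.E = (2H).(9H) = 2*9*5
= 18*5
= 90

90


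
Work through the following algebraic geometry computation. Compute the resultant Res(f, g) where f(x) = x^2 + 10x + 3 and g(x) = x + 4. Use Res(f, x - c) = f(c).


For Res(f, x - c), we evaluate f at x = c.
f(-4) = (-4)^2 + 10*(-4) + 3
= 16 - 40 + 3
= -24 + 3 = -21
Res(f, g) = -21

-21


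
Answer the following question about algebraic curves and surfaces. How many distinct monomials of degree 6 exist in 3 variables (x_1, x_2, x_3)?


The number of degree-6 monomials in 3 variables is C(d+n-1, n-1).
= C(6+3-1, 3-1) = C(8, 2)
= 28

28


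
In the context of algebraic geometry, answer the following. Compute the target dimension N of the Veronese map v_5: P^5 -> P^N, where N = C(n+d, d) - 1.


The Veronese embedding v_d: P^n -> P^N maps each point to all
degree-d monomials in n+1 homogeneous coordinates.
N = C(n+d, d) - 1
N = C(5+5, 5) - 1
N = C(10, 5) - 1
C(10, 5) = 252
N = 252 - 1 = 251

251


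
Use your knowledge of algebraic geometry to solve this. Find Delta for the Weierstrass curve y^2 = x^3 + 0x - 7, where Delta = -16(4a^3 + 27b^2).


Compute each component:
4a^3 = 4*0^3 = 4*0 = 0
27b^2 = 27*(-7)^2 = 27*49 = 1323
4a^3 + 27b^2 = 0 + 1323 = 1323
Delta = -16*1323 = -21168

-21168


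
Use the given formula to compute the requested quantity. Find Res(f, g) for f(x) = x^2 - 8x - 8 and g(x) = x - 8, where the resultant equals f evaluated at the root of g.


For Res(f, x - c), we evaluate f at x = c.
f(8) = 8^2 - 8*8 - 8
= 64 - 64 - 8
= 0 - 8 = -8
Res(f, g) = -8

-8


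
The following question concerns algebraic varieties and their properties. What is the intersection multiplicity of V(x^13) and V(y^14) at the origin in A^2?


The intersection multiplicity of V(x^a) and V(y^b) at the origin is:
I(O; V(x^13), V(y^14)) = dim_k(k[x,y]/(x^13, y^14))
A basis for k[x,y]/(x^13, y^14) is the set of monomials x^i * y^j
where 0 <= i < 13 and 0 <= j < 14.
The number of such monomials is 13 * 14 = 182

182


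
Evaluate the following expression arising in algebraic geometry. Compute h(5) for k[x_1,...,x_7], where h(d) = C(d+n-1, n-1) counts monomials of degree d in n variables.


The Hilbert function for the polynomial ring in 7 variables is:
h(d) = C(d+n-1, n-1)
h(5) = C(5+7-1, 7-1) = C(11, 6)
= 11! / (6! * 5!)
= 462

462


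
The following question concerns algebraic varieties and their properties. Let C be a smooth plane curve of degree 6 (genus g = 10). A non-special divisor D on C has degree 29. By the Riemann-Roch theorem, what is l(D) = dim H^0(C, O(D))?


First, compute the genus of a smooth plane curve of degree 6:
g = (d-1)(d-2)/2 = (6-1)(6-2)/2 = 10
For a non-special divisor D (i.e., h^1(D) = 0), Riemann-Roch gives:
l(D) = deg(D) - g + 1
Since deg(D) = 29 >= 2g - 1 = 19, D is non-special.
l(D) = 29 - 10 + 1 = 20

20


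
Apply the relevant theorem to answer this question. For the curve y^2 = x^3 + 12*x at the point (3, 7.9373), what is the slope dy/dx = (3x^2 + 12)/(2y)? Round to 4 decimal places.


Using implicit differentiation of y^2 = x^3 + 12*x:
2y * dy/dx = 3x^2 + 12
dy/dx = (3x^2 + 12)/(2y)
Numerator: 3*3^2 + 12 = 39
Denominator: 2*7.9373 = 15.8746
dy/dx = 39/15.8746 = 2.4568

2.4568


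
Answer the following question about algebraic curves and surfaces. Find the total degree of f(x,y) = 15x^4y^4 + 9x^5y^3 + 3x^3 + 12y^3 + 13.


Examine each term for its total degree (sum of exponents).
  Term '15x^4y^4' has total degree 4+4 = 8.
  Term '9x^5y^3' has total degree 5+3 = 8.
  Term '3x^3' has total degree 3+0 = 3.
  Term '12y^3' has total degree 0+3 = 3.
  Term '13' has total degree 0+0 = 0.
The maximum total degree among all terms is 8.

8


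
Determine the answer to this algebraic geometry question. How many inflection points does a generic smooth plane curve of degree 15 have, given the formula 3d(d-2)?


For a general smooth plane curve C of degree d, the inflection points are
the intersection of C with its Hessian curve, which has degree 3(d-2).
By Bezout, the total intersection number is d * 3(d-2) = 15 * 39 = 585.
For a general curve every flex is ordinary, so each contributes
multiplicity 1 to C·Hess(C), and the number of distinct inflection
points is 3d(d-2).
Inflection points = 3*15*(15-2) = 3*15*13 = 585

585


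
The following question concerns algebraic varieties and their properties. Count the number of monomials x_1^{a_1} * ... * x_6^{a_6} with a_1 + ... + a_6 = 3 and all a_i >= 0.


The number of degree-3 monomials in 6 variables is C(d+n-1, n-1).
= C(3+6-1, 6-1) = C(8, 5)
= 56

56


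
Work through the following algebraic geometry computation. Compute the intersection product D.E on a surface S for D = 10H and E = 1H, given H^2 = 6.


Using bilinearity of the intersection pairing on a surface S:
(aH).(bH) = ab * (H.H)
We have H^2 = 6.
D.E = (10H).(1H) = 10*1*6
= 10*6
= 60

60


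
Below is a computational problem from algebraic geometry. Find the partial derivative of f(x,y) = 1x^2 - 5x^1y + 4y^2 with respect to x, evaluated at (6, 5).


df/dx = 2*1*x^1 + 1*(-5)*x^0*y
At (6,5): 2*1*6^1 + 1*(-5)*6^0*5
= 12 - 25
= -13

-13


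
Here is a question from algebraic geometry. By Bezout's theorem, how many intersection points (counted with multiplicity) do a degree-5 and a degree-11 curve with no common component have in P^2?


Bezout's theorem states the intersection count equals the product of degrees.
Intersection count = 5 * 11 = 55

55


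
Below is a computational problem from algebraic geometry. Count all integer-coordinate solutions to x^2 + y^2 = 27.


Systematically check integer values of x where x^2 <= 27.
For each valid x, check if 27 - x^2 is a perfect square.
Total integer solutions found: 0

0


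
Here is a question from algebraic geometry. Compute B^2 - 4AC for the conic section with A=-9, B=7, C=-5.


The discriminant of a conic Ax^2 + Bxy + Cy^2 + ... = 0 is B^2 - 4AC.
B^2 = 7^2 = 49
4AC = 4*(-9)*(-5) = 180
Discriminant = 49 - 180 = -131

-131


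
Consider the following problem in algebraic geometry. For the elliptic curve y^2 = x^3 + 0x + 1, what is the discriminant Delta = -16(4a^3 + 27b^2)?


Compute each component:
4a^3 = 4*0^3 = 4*0 = 0
27b^2 = 27*1^2 = 27*1 = 27
4a^3 + 27b^2 = 0 + 27 = 27
Delta = -16*27 = -432

-432


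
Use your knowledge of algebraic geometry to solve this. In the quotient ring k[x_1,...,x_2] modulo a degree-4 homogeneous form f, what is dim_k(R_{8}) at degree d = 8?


For R = k[x_1,...,x_n]/(f) with f homogeneous of degree e:
The Hilbert series is (1 - t^e)/(1 - t)^n.
So h(d) = C(d+n-1, n-1) - C(d-e+n-1, n-1) for d >= e.
With n=2, e=4, d=8:
C(8+2-1, 2-1) = C(9, 1) = 9
C(8-4+2-1, 2-1) = C(5, 1) = 5
h(8) = 9 - 5 = 4

4


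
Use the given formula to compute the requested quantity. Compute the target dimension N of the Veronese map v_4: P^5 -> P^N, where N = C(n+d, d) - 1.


The Veronese embedding v_d: P^n -> P^N maps each point to all
degree-d monomials in n+1 homogeneous coordinates.
N = C(n+d, d) - 1
N = C(5+4, 4) - 1
N = C(9, 4) - 1
C(9, 4) = 126
N = 126 - 1 = 125

125


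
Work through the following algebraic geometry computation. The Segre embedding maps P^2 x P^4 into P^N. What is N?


The Segre embedding maps P^m x P^n into P^N via
all products of coordinates from each factor.
N = (m+1)(n+1) - 1
N = (2+1)(4+1) - 1
N = 3*5 - 1
N = 15 - 1 = 14

14


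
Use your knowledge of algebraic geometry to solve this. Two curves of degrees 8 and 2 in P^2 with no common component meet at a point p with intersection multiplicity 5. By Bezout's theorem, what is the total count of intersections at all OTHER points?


By Bezout's theorem, the total intersection number is d1 * d2.
Total = 8 * 2 = 16
Intersection multiplicity at p = 5
Remaining intersections = 16 - 5 = 11

11


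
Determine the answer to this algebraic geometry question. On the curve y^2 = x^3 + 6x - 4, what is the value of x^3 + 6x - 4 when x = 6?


Compute x^3 + 6x - 4 at x = 6:
x^3 = 6^3 = 216
6*x = 6*6 = 36
Sum: 216 + 36 - 4 = 248

248


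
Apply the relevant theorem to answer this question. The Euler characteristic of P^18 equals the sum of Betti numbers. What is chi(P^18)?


The complex projective space P^18 has one cell in each even real dimension 0, 2, ..., 36.
The cohomology groups are H^{2k}(P^18) = Z for k = 0,...,18, and 0 otherwise.
Euler characteristic = sum of Betti numbers = 1 per even-dimensional cohomology group.
chi(P^18) = 18 + 1 = 19

19


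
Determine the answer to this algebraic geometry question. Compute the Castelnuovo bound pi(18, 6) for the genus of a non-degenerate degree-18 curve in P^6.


Castelnuovo's bound: write d - 1 = m(r-1) + epsilon with 0 <= epsilon < r-1.
d - 1 = 18 - 1 = 17
r - 1 = 6 - 1 = 5
17 = 3*5 + 2, so m = 3, epsilon = 2
pi(d, r) = m(m-1)(r-1)/2 + m*epsilon
= 3*2*5/2 + 3*2
= 30/2 + 6
= 15 + 6 = 21

21


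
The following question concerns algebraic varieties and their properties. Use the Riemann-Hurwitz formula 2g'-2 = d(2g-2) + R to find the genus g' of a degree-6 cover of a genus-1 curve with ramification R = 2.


Riemann-Hurwitz formula: 2g' - 2 = d(2g - 2) + R
Given: d = 6, g = 1, R = 2
2g' - 2 = 6*(2*1 - 2) + 2
2g' - 2 = 6*0 + 2
2g' - 2 = 0 + 2 = 2
2g' = 4
g' = 2

2


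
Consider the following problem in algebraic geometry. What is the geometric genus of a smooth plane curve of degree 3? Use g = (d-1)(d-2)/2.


Using the genus formula for smooth plane curves:
g = (d-1)(d-2)/2
g = (3-1)(3-2)/2
g = 2*1/2
g = 2/2 = 1

1


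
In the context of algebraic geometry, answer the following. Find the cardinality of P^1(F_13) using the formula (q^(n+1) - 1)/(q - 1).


P^1(F_13) has (q^(n+1) - 1)/(q - 1) points.
= 13^1 + 13^0
= 13 + 1
= 14

14


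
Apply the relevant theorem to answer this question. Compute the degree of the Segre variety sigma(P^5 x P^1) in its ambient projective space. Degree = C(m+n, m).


The degree of the Segre variety P^5 x P^1 is C(m+n, m).
= C(6, 5)
= 6

6


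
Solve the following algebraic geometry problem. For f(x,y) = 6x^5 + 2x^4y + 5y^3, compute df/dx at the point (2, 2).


df/dx = 5*6*x^4 + 4*2*x^3*y
At (2,2): 5*6*2^4 + 4*2*2^3*2
= 480 + 128
= 608

608


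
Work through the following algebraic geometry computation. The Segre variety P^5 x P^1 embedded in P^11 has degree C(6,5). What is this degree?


The degree of the Segre variety P^5 x P^1 is C(m+n, m).
= C(6, 5)
= 6

6


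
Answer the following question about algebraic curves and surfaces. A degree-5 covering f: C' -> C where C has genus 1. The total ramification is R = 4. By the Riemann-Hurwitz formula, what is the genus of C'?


Riemann-Hurwitz formula: 2g' - 2 = d(2g - 2) + R
Given: d = 5, g = 1, R = 4
2g' - 2 = 5*(2*1 - 2) + 4
2g' - 2 = 5*0 + 4
2g' - 2 = 0 + 4 = 4
2g' = 6
g' = 3

3


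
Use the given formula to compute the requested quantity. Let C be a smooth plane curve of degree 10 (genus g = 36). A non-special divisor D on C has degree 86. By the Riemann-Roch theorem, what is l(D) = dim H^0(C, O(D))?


First, compute the genus of a smooth plane curve of degree 10:
g = (d-1)(d-2)/2 = (10-1)(10-2)/2 = 36
For a non-special divisor D (i.e., h^1(D) = 0), Riemann-Roch gives:
l(D) = deg(D) - g + 1
Since deg(D) = 86 >= 2g - 1 = 71, D is non-special.
l(D) = 86 - 36 + 1 = 51

51


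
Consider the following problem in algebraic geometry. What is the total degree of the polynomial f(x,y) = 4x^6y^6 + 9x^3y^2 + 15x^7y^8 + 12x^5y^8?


Examine each term for its total degree (sum of exponents).
  Term '4x^6y^6' has total degree 6+6 = 12.
  Term '9x^3y^2' has total degree 3+2 = 5.
  Term '15x^7y^8' has total degree 7+8 = 15.
  Term '12x^5y^8' has total degree 5+8 = 13.
The maximum total degree among all terms is 15.

15


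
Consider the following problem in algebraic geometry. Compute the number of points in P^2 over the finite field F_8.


P^2(F_8) has (q^(n+1) - 1)/(q - 1) points.
= 8^2 + 8^1 + 8^0
= 64 + 8 + 1
= 73

73


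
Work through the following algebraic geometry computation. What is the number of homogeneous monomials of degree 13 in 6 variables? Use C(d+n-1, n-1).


The number of degree-13 monomials in 6 variables is C(d+n-1, n-1).
= C(13+6-1, 6-1) = C(18, 5)
= 8568

8568


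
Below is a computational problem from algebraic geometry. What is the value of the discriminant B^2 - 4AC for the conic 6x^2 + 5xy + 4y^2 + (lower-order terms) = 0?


The discriminant of a conic Ax^2 + Bxy + Cy^2 + ... = 0 is B^2 - 4AC.
B^2 = 5^2 = 25
4AC = 4*6*4 = 96
Discriminant = 25 - 96 = -71

-71


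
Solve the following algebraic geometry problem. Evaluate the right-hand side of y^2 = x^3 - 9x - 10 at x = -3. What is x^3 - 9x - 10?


Compute x^3 - 9x - 10 at x = -3:
x^3 = (-3)^3 = -27
(-9)*x = (-9)*(-3) = 27
Sum: -27 + 27 - 10 = -10

-10


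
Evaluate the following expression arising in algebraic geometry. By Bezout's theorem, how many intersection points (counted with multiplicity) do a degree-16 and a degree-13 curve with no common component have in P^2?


Bezout's theorem states the intersection count equals the product of degrees.
Intersection count = 16 * 13 = 208

208


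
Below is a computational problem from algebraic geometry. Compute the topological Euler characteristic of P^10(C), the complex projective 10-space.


The complex projective space P^10 has one cell in each even real dimension 0, 2, ..., 20.
The cohomology groups are H^{2k}(P^10) = Z for k = 0,...,10, and 0 otherwise.
Euler characteristic = sum of Betti numbers = 1 per even-dimensional cohomology group.
chi(P^10) = 10 + 1 = 11

11


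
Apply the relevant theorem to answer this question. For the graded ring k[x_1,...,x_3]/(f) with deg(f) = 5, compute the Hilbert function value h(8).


For R = k[x_1,...,x_n]/(f) with f homogeneous of degree e:
The Hilbert series is (1 - t^e)/(1 - t)^n.
So h(d) = C(d+n-1, n-1) - C(d-e+n-1, n-1) for d >= e.
With n=3, e=5, d=8:
C(8+3-1, 3-1) = C(10, 2) = 45
C(8-5+3-1, 3-1) = C(5, 2) = 10
h(8) = 45 - 10 = 35

35


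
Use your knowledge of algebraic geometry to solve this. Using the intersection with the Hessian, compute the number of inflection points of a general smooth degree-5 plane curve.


For a general smooth plane curve C of degree d, the inflection points are
the intersection of C with its Hessian curve, which has degree 3(d-2).
By Bezout, the total intersection number is d * 3(d-2) = 5 * 9 = 45.
For a general curve every flex is ordinary, so each contributes
multiplicity 1 to C·Hess(C), and the number of distinct inflection
points is 3d(d-2).
Inflection points = 3*5*(5-2) = 3*5*3 = 45

45


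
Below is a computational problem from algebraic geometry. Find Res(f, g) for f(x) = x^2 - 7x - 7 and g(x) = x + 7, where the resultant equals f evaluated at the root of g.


For Res(f, x - c), we evaluate f at x = c.
f(-7) = (-7)^2 - 7*(-7) - 7
= 49 + 49 - 7
= 98 - 7 = 91
Res(f, g) = 91

91


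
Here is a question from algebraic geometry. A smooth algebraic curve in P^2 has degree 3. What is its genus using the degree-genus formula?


Using the genus formula for smooth plane curves:
g = (d-1)(d-2)/2
g = (3-1)(3-2)/2
g = 2*1/2
g = 2/2 = 1

1


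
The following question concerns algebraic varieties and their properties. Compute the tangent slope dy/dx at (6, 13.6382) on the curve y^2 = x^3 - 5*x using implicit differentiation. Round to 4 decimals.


Using implicit differentiation of y^2 = x^3 - 5*x:
2y * dy/dx = 3x^2 - 5
dy/dx = (3x^2 - 5)/(2y)
Numerator: 3*6^2 - 5 = 103
Denominator: 2*13.6382 = 27.2764
dy/dx = 103/27.2764 = 3.7762

3.7762


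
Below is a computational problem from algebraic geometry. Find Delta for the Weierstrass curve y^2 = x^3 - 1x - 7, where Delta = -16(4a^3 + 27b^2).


Compute each component:
4a^3 = 4*(-1)^3 = 4*(-1) = -4
27b^2 = 27*(-7)^2 = 27*49 = 1323
4a^3 + 27b^2 = -4 + 1323 = 1319
Delta = -16*1319 = -21104

-21104


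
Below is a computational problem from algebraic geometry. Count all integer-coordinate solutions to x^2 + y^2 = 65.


Systematically check integer values of x where x^2 <= 65.
For each valid x, check if 65 - x^2 is a perfect square.
x=1: 65 - 1 = 64, sqrt = 8 (valid)
x=4: 65 - 16 = 49, sqrt = 7 (valid)
x=7: 65 - 49 = 16, sqrt = 4 (valid)
x=8: 65 - 64 = 1, sqrt = 1 (valid)
Total integer solutions found: 16

16


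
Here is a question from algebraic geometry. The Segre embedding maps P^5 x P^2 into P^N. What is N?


The Segre embedding maps P^m x P^n into P^N via
all products of coordinates from each factor.
N = (m+1)(n+1) - 1
N = (5+1)(2+1) - 1
N = 6*3 - 1
N = 18 - 1 = 17

17


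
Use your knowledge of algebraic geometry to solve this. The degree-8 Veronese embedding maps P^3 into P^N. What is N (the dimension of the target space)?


The Veronese embedding v_d: P^n -> P^N maps each point to all
degree-d monomials in n+1 homogeneous coordinates.
N = C(n+d, d) - 1
N = C(3+8, 8) - 1
N = C(11, 8) - 1
C(11, 8) = 165
N = 165 - 1 = 164

164


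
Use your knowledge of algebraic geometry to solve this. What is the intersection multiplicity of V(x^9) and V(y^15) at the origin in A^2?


The intersection multiplicity of V(x^a) and V(y^b) at the origin is:
I(O; V(x^9), V(y^15)) = dim_k(k[x,y]/(x^9, y^15))
A basis for k[x,y]/(x^9, y^15) is the set of monomials x^i * y^j
where 0 <= i < 9 and 0 <= j < 15.
The number of such monomials is 9 * 15 = 135

135


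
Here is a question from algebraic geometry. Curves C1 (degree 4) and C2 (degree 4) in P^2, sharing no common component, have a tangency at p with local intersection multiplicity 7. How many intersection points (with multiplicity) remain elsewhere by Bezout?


By Bezout's theorem, the total intersection number is d1 * d2.
Total = 4 * 4 = 16
Intersection multiplicity at p = 7
Remaining intersections = 16 - 7 = 9

9


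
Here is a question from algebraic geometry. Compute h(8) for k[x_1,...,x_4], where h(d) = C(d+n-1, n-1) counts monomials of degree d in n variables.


The Hilbert function for the polynomial ring in 4 variables is:
h(d) = C(d+n-1, n-1)
h(8) = C(8+4-1, 4-1) = C(11, 3)
= 11! / (3! * 8!)
= 165

165


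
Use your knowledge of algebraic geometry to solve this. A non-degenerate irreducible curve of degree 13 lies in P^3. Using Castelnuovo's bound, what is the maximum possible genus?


Castelnuovo's bound: write d - 1 = m(r-1) + epsilon with 0 <= epsilon < r-1.
d - 1 = 13 - 1 = 12
r - 1 = 3 - 1 = 2
12 = 6*2 + 0, so m = 6, epsilon = 0
pi(d, r) = m(m-1)(r-1)/2 + m*epsilon
= 6*5*2/2 + 6*0
= 60/2 + 0
= 30 + 0 = 30

30


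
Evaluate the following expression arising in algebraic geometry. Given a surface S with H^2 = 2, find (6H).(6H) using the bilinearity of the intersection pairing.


Using bilinearity of the intersection pairing on a surface S:
(aH).(bH) = ab * (H.H)
We have H^2 = 2.
D.E = (6H).(6H) = 6*6*2
= 36*2
= 72

72


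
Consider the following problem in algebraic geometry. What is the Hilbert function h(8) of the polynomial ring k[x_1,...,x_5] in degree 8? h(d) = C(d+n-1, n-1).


The Hilbert function for the polynomial ring in 5 variables is:
h(d) = C(d+n-1, n-1)
h(8) = C(8+5-1, 5-1) = C(12, 4)
= 12! / (4! * 8!)
= 495

495


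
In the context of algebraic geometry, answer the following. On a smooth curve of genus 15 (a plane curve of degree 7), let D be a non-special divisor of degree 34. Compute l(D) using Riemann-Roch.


First, compute the genus of a smooth plane curve of degree 7:
g = (d-1)(d-2)/2 = (7-1)(7-2)/2 = 15
For a non-special divisor D (i.e., h^1(D) = 0), Riemann-Roch gives:
l(D) = deg(D) - g + 1
Since deg(D) = 34 >= 2g - 1 = 29, D is non-special.
l(D) = 34 - 15 + 1 = 20

20


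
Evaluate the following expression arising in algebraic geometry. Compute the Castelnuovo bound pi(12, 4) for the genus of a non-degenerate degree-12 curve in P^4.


Castelnuovo's bound: write d - 1 = m(r-1) + epsilon with 0 <= epsilon < r-1.
d - 1 = 12 - 1 = 11
r - 1 = 4 - 1 = 3
11 = 3*3 + 2, so m = 3, epsilon = 2
pi(d, r) = m(m-1)(r-1)/2 + m*epsilon
= 3*2*3/2 + 3*2
= 18/2 + 6
= 9 + 6 = 15

15


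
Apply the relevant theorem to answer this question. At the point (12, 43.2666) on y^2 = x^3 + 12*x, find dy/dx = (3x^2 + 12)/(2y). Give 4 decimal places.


Using implicit differentiation of y^2 = x^3 + 12*x:
2y * dy/dx = 3x^2 + 12
dy/dx = (3x^2 + 12)/(2y)
Numerator: 3*12^2 + 12 = 444
Denominator: 2*43.2666 = 86.5332
dy/dx = 444/86.5332 = 5.1310

5.1310


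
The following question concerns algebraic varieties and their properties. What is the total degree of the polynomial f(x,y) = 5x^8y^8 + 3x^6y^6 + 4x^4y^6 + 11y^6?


Examine each term for its total degree (sum of exponents).
  Term '5x^8y^8' has total degree 8+8 = 16.
  Term '3x^6y^6' has total degree 6+6 = 12.
  Term '4x^4y^6' has total degree 4+6 = 10.
  Term '11y^6' has total degree 0+6 = 6.
The maximum total degree among all terms is 16.

16


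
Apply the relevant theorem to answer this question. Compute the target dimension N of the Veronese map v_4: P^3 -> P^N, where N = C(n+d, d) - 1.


The Veronese embedding v_d: P^n -> P^N maps each point to all
degree-d monomials in n+1 homogeneous coordinates.
N = C(n+d, d) - 1
N = C(3+4, 4) - 1
N = C(7, 4) - 1
C(7, 4) = 35
N = 35 - 1 = 34

34


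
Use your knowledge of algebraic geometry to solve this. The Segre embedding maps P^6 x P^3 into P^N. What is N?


The Segre embedding maps P^m x P^n into P^N via
all products of coordinates from each factor.
N = (m+1)(n+1) - 1
N = (6+1)(3+1) - 1
N = 7*4 - 1
N = 28 - 1 = 27

27


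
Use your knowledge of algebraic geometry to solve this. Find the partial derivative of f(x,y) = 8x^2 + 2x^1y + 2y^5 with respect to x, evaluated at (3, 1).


df/dx = 2*8*x^1 + 1*2*x^0*y
At (3,1): 2*8*3^1 + 1*2*3^0*1
= 48 + 2
= 50

50


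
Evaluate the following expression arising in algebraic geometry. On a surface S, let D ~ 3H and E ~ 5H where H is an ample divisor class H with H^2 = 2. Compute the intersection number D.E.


Using bilinearity of the intersection pairing on a surface S:
(aH).(bH) = ab * (H.H)
We have H^2 = 2.
D.E = (3H).(5H) = 3*5*2
= 15*2
= 30

30


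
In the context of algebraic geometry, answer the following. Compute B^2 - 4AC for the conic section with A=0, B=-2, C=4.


The discriminant of a conic Ax^2 + Bxy + Cy^2 + ... = 0 is B^2 - 4AC.
B^2 = (-2)^2 = 4
4AC = 4*0*4 = 0
Discriminant = 4 + 0 = 4

4


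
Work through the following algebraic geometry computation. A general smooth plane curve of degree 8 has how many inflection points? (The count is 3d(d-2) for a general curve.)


For a general smooth plane curve C of degree d, the inflection points are
the intersection of C with its Hessian curve, which has degree 3(d-2).
By Bezout, the total intersection number is d * 3(d-2) = 8 * 18 = 144.
For a general curve every flex is ordinary, so each contributes
multiplicity 1 to C·Hess(C), and the number of distinct inflection
points is 3d(d-2).
Inflection points = 3*8*(8-2) = 3*8*6 = 144

144


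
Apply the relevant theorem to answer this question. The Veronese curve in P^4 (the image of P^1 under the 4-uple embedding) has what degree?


The rational normal curve in P^4 is the image of P^1 under the 4-uple Veronese.
A general hyperplane in P^4 pulls back to a degree-4 form on P^1, which has 4 zeros,
so the curve meets a general hyperplane in 4 points. Degree = 4.

4


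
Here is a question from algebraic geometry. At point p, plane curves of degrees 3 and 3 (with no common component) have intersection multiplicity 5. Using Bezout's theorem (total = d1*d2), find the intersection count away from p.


By Bezout's theorem, the total intersection number is d1 * d2.
Total = 3 * 3 = 9
Intersection multiplicity at p = 5
Remaining intersections = 9 - 5 = 4

4


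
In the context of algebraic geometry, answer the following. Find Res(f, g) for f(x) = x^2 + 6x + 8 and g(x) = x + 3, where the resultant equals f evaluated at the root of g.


For Res(f, x - c), we evaluate f at x = c.
f(-3) = (-3)^2 + 6*(-3) + 8
= 9 - 18 + 8
= -9 + 8 = -1
Res(f, g) = -1

-1


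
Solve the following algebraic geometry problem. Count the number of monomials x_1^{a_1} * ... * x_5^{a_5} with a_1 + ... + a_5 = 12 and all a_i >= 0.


The number of degree-12 monomials in 5 variables is C(d+n-1, n-1).
= C(12+5-1, 5-1) = C(16, 4)
= 1820

1820


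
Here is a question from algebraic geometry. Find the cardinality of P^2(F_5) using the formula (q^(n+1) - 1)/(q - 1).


P^2(F_5) has (q^(n+1) - 1)/(q - 1) points.
= 5^2 + 5^1 + 5^0
= 25 + 5 + 1
= 31

31


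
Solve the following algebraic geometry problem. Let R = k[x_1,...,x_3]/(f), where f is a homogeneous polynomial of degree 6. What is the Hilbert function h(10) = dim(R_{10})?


For R = k[x_1,...,x_n]/(f) with f homogeneous of degree e:
The Hilbert series is (1 - t^e)/(1 - t)^n.
So h(d) = C(d+n-1, n-1) - C(d-e+n-1, n-1) for d >= e.
With n=3, e=6, d=10:
C(10+3-1, 3-1) = C(12, 2) = 66
C(10-6+3-1, 3-1) = C(6, 2) = 15
h(10) = 66 - 15 = 51

51
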